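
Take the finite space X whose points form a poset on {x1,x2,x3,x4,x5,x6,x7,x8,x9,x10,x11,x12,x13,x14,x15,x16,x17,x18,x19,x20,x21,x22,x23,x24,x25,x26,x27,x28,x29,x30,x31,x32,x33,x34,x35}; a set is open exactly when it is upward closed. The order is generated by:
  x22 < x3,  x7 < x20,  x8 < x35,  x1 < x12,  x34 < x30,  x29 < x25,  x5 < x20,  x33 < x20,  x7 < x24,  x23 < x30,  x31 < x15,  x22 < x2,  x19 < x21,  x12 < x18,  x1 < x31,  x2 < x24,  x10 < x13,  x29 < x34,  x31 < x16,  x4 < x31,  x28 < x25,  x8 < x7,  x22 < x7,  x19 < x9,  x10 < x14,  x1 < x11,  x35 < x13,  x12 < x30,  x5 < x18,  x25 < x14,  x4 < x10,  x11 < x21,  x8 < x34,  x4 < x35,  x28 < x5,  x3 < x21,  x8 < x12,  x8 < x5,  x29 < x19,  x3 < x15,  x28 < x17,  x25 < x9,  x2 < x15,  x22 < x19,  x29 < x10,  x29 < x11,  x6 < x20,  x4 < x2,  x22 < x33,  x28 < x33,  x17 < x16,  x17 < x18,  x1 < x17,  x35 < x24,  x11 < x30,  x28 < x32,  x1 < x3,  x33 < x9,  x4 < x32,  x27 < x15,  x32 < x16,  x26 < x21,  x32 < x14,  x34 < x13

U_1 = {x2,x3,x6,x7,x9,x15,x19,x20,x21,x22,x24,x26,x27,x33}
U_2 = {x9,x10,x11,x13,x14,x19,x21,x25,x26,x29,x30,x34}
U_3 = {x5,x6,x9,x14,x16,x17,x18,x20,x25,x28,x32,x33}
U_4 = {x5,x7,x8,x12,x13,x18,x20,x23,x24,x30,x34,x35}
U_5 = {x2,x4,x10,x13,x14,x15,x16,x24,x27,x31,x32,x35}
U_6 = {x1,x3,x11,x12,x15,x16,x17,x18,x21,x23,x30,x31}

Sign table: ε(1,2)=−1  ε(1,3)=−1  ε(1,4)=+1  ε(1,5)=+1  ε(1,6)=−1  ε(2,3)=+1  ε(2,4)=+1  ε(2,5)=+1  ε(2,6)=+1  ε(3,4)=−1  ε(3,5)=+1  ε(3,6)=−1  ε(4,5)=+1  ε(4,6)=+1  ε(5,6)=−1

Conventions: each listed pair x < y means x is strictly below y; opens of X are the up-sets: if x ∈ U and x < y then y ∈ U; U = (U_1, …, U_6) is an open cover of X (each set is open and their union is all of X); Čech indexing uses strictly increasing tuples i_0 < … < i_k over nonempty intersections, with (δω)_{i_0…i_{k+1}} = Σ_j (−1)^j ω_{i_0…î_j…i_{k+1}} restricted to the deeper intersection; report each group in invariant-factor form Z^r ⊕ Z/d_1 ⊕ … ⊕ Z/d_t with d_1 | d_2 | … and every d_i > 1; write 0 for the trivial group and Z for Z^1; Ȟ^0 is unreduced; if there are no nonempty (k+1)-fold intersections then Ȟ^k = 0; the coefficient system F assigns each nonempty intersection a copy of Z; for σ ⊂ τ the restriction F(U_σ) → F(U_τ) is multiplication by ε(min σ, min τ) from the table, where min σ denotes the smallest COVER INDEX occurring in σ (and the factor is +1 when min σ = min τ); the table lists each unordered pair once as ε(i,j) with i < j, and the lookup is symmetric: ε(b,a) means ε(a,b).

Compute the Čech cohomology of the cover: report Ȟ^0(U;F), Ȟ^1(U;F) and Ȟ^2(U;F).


Ȟ^0 = 0; Ȟ^1 = Z/2; Ȟ^2 = Z

cover nerve:
  U12={x9,x19,x21,x26} U13={x6,x9,x20,x33} U14={x7,x20,x24} U15={x2,x15,x24,x27} U16={x3,x15,x21} U23={x9,x14,x25} U24={x13,x30,x34} U25={x10,x13,x14} U26={x11,x21,x30} U34={x5,x18,x20} U35={x14,x16,x32} U36={x16,x17,x18} U45={x13,x24,x35} U46={x12,x18,x23,x30} U56={x15,x16,x31}
  U123={x9} U126={x21} U134={x20} U145={x24} U156={x15} U235={x14} U245={x13} U246={x30} U346={x18} U356={x16}
C dims 6,15,10; δ0: rk 6, SNF 1^5·2; δ1: rk 9, SNF 1^9
Ȟ^0: (6−6)−0=0 ⇒ 0
Ȟ^1: (15−9)−6=0 plus torsion [2] ⇒ Z/2
Ȟ^2: (10−0)−9=1 ⇒ Z


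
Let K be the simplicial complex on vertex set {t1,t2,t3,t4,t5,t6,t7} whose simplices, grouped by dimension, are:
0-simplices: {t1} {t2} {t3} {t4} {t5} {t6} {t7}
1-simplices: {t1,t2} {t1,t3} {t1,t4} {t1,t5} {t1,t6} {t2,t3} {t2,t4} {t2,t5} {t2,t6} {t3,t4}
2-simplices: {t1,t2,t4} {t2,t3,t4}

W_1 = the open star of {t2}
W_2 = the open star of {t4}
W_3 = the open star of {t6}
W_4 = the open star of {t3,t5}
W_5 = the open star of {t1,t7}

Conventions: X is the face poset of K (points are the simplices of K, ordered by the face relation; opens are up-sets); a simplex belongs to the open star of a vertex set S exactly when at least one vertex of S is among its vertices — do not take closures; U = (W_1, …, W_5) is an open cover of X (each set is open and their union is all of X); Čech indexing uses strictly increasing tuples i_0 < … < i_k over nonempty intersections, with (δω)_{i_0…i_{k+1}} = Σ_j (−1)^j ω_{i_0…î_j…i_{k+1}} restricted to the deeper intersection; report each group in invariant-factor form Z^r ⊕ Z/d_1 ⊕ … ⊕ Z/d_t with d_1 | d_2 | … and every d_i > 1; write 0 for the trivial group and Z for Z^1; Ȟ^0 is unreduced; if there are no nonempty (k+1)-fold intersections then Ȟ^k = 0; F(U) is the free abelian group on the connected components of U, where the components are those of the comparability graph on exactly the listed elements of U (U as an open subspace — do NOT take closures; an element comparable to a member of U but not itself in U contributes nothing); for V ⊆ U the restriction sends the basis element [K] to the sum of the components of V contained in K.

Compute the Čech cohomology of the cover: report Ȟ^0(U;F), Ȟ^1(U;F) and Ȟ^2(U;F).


Ȟ^0(U;F) ≅ Z^2, Ȟ^1(U;F) ≅ Z^3 and Ȟ^2(U;F) ≅ 0

intersection data:
  W1={{t2},{t1,t2},{t2,t3},{t2,t4},{t2,t5},{t2,t6},{t1,t2,t4},{t2,t3,t4}} W2={{t4},{t1,t4},{t2,t4},{t3,t4},{t1,t2,t4},{t2,t3,t4}} W3={{t6},{t1,t6},{t2,t6}} W4={{t3},{t5},{t1,t3},{t1,t5},{t2,t3},{t2,t5},{t3,t4},{t2,t3,t4}} W5={{t1},{t7},{t1,t2},{t1,t3},{t1,t4},{t1,t5},{t1,t6},{t1,t2,t4}}
  W12={{t2,t4},{t1,t2,t4},{t2,t3,t4}} W13={{t2,t6}} W14={{t2,t3},{t2,t5},{t2,t3,t4}} W15={{t1,t2},{t1,t2,t4}} W24={{t3,t4},{t2,t3,t4}} W25={{t1,t4},{t1,t2,t4}} W35={{t1,t6}} W45={{t1,t3},{t1,t5}}
  W124={{t2,t3,t4}} W125={{t1,t2,t4}}
components per intersection:
  W1: {{t2},{t1,t2},{t2,t3},{t2,t4},{t2,t5},{t2,t6},{t1,t2,t4},{t2,t3,t4}}
  W2: {{t4},{t1,t4},{t2,t4},{t3,t4},{t1,t2,t4},{t2,t3,t4}}
  W3: {{t6},{t1,t6},{t2,t6}}
  W4: {{t3},{t1,t3},{t2,t3},{t3,t4},{t2,t3,t4}} {{t5},{t1,t5},{t2,t5}}
  W5: {{t1},{t1,t2},{t1,t3},{t1,t4},{t1,t5},{t1,t6},{t1,t2,t4}} {{t7}}
  W12: {{t2,t4},{t1,t2,t4},{t2,t3,t4}}
  W13: {{t2,t6}}
  W14: {{t2,t3},{t2,t3,t4}} {{t2,t5}}
  W15: {{t1,t2},{t1,t2,t4}}
  W24: {{t3,t4},{t2,t3,t4}}
  W25: {{t1,t4},{t1,t2,t4}}
  W35: {{t1,t6}}
  W45: {{t1,t3}} {{t1,t5}}
  W124: {{t2,t3,t4}}
  W125: {{t1,t2,t4}}
C dims 7,10,2; δ0: rk 5, SNF 1^5; δ1: rk 2, SNF 1^2
Ȟ^0 = (7 − 5) − 0 = 2, so Ȟ^0 ≅ Z^2
Ȟ^1 = (10 − 2) − 5 = 3, so Ȟ^1 ≅ Z^3
Ȟ^2 = (2 − 0) − 2 = 0, so Ȟ^2 ≅ 0


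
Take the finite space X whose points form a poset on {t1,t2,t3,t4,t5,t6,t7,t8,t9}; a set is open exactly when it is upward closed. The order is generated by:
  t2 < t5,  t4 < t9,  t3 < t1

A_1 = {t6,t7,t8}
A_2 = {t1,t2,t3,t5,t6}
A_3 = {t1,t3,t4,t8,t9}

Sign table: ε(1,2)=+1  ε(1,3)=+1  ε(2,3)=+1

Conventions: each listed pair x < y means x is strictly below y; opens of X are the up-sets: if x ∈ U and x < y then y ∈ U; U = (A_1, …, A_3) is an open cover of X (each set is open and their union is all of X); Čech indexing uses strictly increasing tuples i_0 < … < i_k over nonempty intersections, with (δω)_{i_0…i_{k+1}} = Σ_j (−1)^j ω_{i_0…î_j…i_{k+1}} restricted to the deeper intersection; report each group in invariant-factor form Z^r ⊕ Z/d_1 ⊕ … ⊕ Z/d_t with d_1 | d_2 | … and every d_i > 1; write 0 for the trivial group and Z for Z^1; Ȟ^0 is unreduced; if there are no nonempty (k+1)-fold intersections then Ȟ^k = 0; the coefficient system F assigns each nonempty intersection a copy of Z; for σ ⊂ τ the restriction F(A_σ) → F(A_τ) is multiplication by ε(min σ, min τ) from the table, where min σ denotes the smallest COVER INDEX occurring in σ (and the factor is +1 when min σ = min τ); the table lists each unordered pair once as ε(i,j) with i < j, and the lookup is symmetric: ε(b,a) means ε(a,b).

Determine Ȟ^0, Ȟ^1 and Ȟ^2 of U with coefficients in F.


nonempty intersections:
  A12={t6} A13={t8} A23={t1,t3}
C dims 3,3; δ0: rk 2, SNF 1^2
Ȟ^0: (3−2)−0=1 ⇒ Z
Ȟ^1: (3−0)−2=1 ⇒ Z
Ȟ^2: (0−0)−0=0 ⇒ 0

Ȟ^0 ≅ Z, Ȟ^1 ≅ Z, Ȟ^2 ≅ 0


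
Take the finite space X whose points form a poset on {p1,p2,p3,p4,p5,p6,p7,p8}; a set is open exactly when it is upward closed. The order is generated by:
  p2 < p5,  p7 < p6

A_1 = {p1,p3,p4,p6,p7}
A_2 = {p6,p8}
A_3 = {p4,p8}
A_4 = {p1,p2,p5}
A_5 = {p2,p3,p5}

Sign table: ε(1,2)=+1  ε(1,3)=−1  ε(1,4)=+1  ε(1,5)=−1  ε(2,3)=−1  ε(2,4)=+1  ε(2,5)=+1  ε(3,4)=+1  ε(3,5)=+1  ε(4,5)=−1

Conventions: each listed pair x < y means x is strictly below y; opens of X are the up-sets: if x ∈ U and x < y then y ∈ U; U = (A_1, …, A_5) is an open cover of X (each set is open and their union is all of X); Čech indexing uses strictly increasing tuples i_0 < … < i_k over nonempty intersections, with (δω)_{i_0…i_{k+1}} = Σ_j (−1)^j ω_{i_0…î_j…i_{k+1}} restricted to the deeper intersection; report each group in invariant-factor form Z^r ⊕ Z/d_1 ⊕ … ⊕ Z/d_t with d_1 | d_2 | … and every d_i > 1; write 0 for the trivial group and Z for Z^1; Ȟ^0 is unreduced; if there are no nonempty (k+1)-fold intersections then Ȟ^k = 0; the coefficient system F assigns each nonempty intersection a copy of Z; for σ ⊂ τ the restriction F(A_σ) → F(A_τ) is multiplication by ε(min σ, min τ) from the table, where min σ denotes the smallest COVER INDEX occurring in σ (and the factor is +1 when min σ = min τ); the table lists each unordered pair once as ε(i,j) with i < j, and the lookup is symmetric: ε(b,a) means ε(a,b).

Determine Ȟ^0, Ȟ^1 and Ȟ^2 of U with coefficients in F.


nonempty overlaps:
  A12={p6} A13={p4} A14={p1} A15={p3} A23={p8} A45={p2,p5}
C dims 5,6; δ0: rk 4, SNF 1^4
degree 0: 5−4−0 = 1 → Ȟ^0 ≅ Z
degree 1: 6−0−4 = 2 → Ȟ^1 ≅ Z^2
degree 2: 0−0−0 = 0 → Ȟ^2 ≅ 0

Ȟ^0 = Z; Ȟ^1 = Z^2; Ȟ^2 = 0


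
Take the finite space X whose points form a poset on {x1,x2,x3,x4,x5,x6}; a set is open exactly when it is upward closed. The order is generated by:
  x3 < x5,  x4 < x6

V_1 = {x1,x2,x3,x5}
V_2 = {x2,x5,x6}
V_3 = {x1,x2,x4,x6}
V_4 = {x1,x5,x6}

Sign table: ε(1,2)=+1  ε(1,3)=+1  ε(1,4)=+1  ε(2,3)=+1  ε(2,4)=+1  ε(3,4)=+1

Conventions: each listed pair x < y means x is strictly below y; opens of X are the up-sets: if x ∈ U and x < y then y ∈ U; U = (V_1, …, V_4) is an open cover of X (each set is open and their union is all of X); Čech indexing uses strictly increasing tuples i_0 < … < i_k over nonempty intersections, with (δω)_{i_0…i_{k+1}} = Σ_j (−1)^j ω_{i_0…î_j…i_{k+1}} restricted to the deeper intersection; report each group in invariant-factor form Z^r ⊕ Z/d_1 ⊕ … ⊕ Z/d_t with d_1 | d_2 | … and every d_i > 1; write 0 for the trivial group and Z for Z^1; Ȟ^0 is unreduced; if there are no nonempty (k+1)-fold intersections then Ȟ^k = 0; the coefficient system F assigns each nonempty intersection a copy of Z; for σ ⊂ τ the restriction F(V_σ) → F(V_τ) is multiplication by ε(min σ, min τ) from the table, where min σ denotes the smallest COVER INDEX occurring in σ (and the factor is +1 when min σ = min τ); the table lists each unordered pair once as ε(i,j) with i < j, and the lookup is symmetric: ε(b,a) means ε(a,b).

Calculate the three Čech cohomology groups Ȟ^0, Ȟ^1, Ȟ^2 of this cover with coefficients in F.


intersection data:
  V12={x2,x5} V13={x1,x2} V14={x1,x5} V23={x2,x6} V24={x5,x6} V34={x1,x6}
  V123={x2} V124={x5} V134={x1} V234={x6}
C dims 4,6,4; δ0: rk 3, SNF 1^3; δ1: rk 3, SNF 1^3
Ȟ^0 = (4 − 3) − 0 = 1, so Ȟ^0 ≅ Z
Ȟ^1 = (6 − 3) − 3 = 0, so Ȟ^1 ≅ 0
Ȟ^2 = (4 − 0) − 3 = 1, so Ȟ^2 ≅ Z

Ȟ^0(U;F) ≅ Z; Ȟ^1(U;F) ≅ 0; Ȟ^2(U;F) ≅ Z


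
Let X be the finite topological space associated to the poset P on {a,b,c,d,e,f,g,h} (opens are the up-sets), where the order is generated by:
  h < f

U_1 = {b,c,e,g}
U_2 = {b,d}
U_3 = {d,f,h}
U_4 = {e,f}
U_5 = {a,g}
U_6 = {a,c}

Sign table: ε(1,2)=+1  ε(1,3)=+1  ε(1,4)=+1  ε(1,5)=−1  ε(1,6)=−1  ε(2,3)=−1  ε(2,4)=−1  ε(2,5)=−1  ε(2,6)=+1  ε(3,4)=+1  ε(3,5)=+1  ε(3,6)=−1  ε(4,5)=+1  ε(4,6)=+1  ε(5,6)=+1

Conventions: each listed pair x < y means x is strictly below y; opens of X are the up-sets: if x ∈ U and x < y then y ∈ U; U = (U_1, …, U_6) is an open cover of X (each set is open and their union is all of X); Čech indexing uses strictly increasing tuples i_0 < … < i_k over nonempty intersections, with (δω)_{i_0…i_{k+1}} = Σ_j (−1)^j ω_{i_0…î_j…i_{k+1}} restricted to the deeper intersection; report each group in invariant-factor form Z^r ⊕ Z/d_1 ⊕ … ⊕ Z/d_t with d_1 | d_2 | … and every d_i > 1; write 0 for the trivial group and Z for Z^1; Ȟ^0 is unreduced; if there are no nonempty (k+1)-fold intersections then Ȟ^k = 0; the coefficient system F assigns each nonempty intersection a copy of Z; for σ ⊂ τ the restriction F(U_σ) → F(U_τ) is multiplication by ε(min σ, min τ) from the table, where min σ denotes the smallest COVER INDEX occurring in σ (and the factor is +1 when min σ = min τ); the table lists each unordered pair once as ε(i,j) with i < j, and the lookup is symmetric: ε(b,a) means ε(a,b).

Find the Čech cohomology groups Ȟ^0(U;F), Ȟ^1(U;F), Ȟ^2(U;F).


Ȟ^0 ≅ 0; Ȟ^1 ≅ Z ⊕ Z/2; Ȟ^2 ≅ 0

intersection data:
  U12={b} U14={e} U15={g} U16={c} U23={d} U34={f} U56={a}
C dims 6,7; δ0: rk 6, SNF 1^5·2
Ȟ^0 = (6 − 6) − 0 = 0, so Ȟ^0 ≅ 0
Ȟ^1 = (7 − 0) − 6 = 1 plus torsion [2], so Ȟ^1 ≅ Z ⊕ Z/2
Ȟ^2 = (0 − 0) − 0 = 0, so Ȟ^2 ≅ 0


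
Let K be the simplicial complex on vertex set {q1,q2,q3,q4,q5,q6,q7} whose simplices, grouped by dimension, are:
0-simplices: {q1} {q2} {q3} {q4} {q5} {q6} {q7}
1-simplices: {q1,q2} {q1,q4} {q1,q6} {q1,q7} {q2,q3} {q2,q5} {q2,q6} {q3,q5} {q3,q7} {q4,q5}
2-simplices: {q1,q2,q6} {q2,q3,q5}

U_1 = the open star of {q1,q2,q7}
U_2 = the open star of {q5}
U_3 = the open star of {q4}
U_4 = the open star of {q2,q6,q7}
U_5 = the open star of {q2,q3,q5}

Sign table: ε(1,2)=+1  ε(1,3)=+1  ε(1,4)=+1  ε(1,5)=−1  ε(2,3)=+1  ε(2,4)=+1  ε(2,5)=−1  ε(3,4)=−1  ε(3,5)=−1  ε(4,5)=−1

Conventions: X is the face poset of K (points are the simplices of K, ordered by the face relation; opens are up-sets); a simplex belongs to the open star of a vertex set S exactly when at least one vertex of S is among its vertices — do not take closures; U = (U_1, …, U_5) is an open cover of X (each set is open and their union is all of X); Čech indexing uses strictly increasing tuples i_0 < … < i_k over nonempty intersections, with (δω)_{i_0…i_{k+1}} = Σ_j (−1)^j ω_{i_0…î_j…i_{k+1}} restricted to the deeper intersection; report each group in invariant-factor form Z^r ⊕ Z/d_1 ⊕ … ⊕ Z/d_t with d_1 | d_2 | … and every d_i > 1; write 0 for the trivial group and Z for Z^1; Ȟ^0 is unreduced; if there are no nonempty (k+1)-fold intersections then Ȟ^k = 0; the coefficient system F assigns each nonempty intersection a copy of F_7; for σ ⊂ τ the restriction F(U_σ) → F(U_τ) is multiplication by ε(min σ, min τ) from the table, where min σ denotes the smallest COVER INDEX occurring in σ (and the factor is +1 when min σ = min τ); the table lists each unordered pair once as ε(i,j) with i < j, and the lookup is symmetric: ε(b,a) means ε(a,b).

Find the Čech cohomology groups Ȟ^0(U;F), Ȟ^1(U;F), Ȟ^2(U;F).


nerve simplices:
  U1={{q1},{q2},{q7},{q1,q2},{q1,q4},{q1,q6},{q1,q7},{q2,q3},{q2,q5},{q2,q6},{q3,q7},{q1,q2,q6},{q2,q3,q5}} U2={{q5},{q2,q5},{q3,q5},{q4,q5},{q2,q3,q5}} U3={{q4},{q1,q4},{q4,q5}} U4={{q2},{q6},{q7},{q1,q2},{q1,q6},{q1,q7},{q2,q3},{q2,q5},{q2,q6},{q3,q7},{q1,q2,q6},{q2,q3,q5}} U5={{q2},{q3},{q5},{q1,q2},{q2,q3},{q2,q5},{q2,q6},{q3,q5},{q3,q7},{q4,q5},{q1,q2,q6},{q2,q3,q5}}
  U12={{q2,q5},{q2,q3,q5}} U13={{q1,q4}} U14={{q2},{q7},{q1,q2},{q1,q6},{q1,q7},{q2,q3},{q2,q5},{q2,q6},{q3,q7},{q1,q2,q6},{q2,q3,q5}} U15={{q2},{q1,q2},{q2,q3},{q2,q5},{q2,q6},{q3,q7},{q1,q2,q6},{q2,q3,q5}} U23={{q4,q5}} U24={{q2,q5},{q2,q3,q5}} U25={{q5},{q2,q5},{q3,q5},{q4,q5},{q2,q3,q5}} U35={{q4,q5}} U45={{q2},{q1,q2},{q2,q3},{q2,q5},{q2,q6},{q3,q7},{q1,q2,q6},{q2,q3,q5}}
  U124={{q2,q5},{q2,q3,q5}} U125={{q2,q5},{q2,q3,q5}} U145={{q2},{q1,q2},{q2,q3},{q2,q5},{q2,q6},{q3,q7},{q1,q2,q6},{q2,q3,q5}} U235={{q4,q5}} U245={{q2,q5},{q2,q3,q5}}
  U1245={{q2,q5},{q2,q3,q5}}
C dims 5,9,5,1; δ0: rk_F7 4; δ1: rk_F7 4; δ2: rk_F7 1
degree 0: 5−4−0 = 1 → Ȟ^0 ≅ Z/7
degree 1: 9−4−4 = 1 → Ȟ^1 ≅ Z/7
degree 2: 5−1−4 = 0 → Ȟ^2 ≅ 0

Ȟ^0 ≅ Z/7,  Ȟ^1 ≅ Z/7,  Ȟ^2 ≅ 0


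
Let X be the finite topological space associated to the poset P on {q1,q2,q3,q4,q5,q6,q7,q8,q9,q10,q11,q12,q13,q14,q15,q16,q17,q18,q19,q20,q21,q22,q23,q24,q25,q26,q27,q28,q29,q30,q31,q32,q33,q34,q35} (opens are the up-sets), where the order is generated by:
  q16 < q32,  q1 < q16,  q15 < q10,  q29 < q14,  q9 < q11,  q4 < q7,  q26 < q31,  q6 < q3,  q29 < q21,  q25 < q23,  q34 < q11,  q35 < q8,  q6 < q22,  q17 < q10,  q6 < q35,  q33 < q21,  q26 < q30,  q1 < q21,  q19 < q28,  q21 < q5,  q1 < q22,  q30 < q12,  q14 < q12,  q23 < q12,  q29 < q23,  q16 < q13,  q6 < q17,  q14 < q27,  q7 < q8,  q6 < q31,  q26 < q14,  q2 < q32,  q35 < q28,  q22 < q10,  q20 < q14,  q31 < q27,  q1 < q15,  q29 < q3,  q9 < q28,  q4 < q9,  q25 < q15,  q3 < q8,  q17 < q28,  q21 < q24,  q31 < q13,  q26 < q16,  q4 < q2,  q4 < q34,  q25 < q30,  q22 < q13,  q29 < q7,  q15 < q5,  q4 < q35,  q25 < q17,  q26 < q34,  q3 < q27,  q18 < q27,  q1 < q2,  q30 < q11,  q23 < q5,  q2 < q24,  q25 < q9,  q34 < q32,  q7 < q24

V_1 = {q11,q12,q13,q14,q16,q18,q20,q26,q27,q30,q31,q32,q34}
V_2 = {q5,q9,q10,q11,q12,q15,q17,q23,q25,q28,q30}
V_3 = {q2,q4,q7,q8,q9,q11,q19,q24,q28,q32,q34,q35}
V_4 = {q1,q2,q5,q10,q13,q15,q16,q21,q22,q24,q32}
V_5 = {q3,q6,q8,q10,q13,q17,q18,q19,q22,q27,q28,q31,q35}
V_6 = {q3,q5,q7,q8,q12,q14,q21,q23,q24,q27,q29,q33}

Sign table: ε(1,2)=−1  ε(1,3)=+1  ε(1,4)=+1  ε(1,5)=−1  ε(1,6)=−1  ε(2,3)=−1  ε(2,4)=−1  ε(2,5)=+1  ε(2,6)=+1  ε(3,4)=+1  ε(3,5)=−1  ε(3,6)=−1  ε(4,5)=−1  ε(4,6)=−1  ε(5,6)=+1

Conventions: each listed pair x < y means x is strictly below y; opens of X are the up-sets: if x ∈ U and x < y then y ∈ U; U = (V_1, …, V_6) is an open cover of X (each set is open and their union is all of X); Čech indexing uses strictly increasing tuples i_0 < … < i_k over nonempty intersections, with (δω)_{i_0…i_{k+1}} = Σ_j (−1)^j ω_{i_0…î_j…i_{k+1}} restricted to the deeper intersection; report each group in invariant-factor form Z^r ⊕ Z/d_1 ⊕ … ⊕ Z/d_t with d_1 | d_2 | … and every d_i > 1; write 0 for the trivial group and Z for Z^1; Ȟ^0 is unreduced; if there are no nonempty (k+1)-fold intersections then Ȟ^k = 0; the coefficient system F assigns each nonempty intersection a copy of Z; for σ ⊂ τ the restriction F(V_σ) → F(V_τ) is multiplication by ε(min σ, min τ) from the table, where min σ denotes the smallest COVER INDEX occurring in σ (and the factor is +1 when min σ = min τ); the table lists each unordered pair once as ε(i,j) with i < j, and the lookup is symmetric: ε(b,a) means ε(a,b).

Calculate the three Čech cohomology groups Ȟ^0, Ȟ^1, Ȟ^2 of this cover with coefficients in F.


nonempty overlaps:
  V12={q11,q12,q30} V13={q11,q32,q34} V14={q13,q16,q32} V15={q13,q18,q27,q31} V16={q12,q14,q27} V23={q9,q11,q28} V24={q5,q10,q15} V25={q10,q17,q28} V26={q5,q12,q23} V34={q2,q24,q32} V35={q8,q19,q28,q35} V36={q7,q8,q24} V45={q10,q13,q22} V46={q5,q21,q24} V56={q3,q8,q27}
  V123={q11} V126={q12} V134={q32} V145={q13} V156={q27} V235={q28} V245={q10} V246={q5} V346={q24} V356={q8}
C dims 6,15,10; δ0: rk 5, SNF 1^5; δ1: rk 10, SNF 1^9·2
degree 0: 6−5−0 = 1 → Ȟ^0 ≅ Z
degree 1: 15−10−5 = 0 → Ȟ^1 ≅ 0
degree 2: 10−0−10 = 0 plus torsion [2] → Ȟ^2 ≅ Z/2

Ȟ^0(U;F) ≅ Z, Ȟ^1(U;F) ≅ 0 and Ȟ^2(U;F) ≅ Z/2


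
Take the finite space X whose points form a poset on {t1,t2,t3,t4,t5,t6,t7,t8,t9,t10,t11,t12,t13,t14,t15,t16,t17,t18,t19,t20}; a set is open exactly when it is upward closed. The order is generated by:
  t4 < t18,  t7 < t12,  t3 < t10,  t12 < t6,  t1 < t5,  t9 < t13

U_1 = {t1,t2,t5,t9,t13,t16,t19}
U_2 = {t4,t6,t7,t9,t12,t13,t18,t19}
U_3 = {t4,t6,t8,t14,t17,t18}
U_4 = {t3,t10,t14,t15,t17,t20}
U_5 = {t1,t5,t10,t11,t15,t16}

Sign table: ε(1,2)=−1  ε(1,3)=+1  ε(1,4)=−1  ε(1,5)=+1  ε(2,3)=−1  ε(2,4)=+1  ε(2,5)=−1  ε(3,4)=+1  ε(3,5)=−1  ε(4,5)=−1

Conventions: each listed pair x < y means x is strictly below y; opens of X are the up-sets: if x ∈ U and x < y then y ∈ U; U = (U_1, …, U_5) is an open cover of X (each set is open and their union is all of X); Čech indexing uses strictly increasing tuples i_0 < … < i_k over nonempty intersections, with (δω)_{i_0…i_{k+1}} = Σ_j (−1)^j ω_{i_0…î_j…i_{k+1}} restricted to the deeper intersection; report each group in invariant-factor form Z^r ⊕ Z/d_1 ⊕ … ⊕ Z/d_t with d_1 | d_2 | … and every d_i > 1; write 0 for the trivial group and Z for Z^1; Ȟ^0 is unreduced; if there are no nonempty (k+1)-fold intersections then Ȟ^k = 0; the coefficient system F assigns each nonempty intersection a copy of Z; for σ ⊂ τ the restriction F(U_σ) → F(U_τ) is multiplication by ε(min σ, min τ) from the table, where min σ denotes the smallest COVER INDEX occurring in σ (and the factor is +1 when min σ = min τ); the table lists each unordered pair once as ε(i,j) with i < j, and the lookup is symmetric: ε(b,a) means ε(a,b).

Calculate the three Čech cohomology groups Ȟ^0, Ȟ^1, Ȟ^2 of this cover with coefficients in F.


Ȟ^0 ≅ 0, Ȟ^1 ≅ Z/2 and Ȟ^2 ≅ 0

intersection data:
  U12={t9,t13,t19} U15={t1,t5,t16} U23={t4,t6,t18} U34={t14,t17} U45={t10,t15}
C dims 5,5; δ0: rk 5, SNF 1^4·2
Ȟ^0 = (5 − 5) − 0 = 0, so Ȟ^0 ≅ 0
Ȟ^1 = (5 − 0) − 5 = 0 plus torsion [2], so Ȟ^1 ≅ Z/2
Ȟ^2 = (0 − 0) − 0 = 0, so Ȟ^2 ≅ 0


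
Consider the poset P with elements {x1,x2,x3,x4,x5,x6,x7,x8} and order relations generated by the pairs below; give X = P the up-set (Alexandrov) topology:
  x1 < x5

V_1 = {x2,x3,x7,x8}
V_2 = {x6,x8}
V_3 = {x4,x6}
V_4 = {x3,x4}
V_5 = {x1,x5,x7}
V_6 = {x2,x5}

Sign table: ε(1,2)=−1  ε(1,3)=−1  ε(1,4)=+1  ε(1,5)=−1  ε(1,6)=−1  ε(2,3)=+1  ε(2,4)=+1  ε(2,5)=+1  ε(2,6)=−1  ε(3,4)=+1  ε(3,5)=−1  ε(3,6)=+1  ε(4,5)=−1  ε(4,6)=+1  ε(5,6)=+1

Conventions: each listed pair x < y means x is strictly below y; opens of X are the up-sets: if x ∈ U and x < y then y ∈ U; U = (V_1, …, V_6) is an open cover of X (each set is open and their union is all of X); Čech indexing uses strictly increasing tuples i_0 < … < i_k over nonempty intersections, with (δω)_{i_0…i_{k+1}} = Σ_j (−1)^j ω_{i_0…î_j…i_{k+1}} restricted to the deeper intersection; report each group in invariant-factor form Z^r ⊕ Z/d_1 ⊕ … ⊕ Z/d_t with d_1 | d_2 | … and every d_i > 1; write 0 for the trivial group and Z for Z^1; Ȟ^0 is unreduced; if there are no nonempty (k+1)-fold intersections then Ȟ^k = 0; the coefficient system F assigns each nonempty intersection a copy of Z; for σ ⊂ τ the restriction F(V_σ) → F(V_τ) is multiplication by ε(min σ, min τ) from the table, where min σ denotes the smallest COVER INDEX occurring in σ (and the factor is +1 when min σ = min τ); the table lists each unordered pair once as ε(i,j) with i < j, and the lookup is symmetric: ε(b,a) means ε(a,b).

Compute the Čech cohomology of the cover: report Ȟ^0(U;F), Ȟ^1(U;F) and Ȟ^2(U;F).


Ȟ^0 ≅ 0, Ȟ^1 ≅ Z ⊕ Z/2, Ȟ^2 ≅ 0

nonempty overlaps:
  V12={x8} V14={x3} V15={x7} V16={x2} V23={x6} V34={x4} V56={x5}
C dims 6,7; δ0: rk 6, SNF 1^5·2
degree 0: 6−6−0 = 0 → Ȟ^0 ≅ 0
degree 1: 7−0−6 = 1 plus torsion [2] → Ȟ^1 ≅ Z ⊕ Z/2
degree 2: 0−0−0 = 0 → Ȟ^2 ≅ 0


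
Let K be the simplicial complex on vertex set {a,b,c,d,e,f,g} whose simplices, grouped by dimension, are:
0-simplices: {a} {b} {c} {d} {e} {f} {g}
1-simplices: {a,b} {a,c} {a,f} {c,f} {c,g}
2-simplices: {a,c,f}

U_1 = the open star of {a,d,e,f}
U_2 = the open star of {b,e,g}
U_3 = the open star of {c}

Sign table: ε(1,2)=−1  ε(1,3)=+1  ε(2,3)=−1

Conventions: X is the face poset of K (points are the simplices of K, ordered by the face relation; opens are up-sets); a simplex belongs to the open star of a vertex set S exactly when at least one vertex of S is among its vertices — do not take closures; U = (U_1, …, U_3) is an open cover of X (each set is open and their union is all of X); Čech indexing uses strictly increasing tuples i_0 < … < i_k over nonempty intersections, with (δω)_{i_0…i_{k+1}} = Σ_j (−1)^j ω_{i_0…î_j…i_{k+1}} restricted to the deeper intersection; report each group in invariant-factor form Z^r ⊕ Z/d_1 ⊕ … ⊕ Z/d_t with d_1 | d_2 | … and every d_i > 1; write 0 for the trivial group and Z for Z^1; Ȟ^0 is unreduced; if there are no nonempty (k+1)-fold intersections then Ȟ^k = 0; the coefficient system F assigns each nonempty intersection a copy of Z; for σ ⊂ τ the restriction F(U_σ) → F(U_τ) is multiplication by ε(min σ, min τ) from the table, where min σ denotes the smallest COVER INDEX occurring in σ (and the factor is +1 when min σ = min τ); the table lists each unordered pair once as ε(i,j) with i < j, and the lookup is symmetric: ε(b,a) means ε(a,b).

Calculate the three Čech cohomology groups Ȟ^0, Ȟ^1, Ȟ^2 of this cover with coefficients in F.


Ȟ^0(U;F) ≅ Z, Ȟ^1(U;F) ≅ Z, Ȟ^2(U;F) ≅ 0

nonempty intersections:
  U1={{a},{d},{e},{f},{a,b},{a,c},{a,f},{c,f},{a,c,f}} U2={{b},{e},{g},{a,b},{c,g}} U3={{c},{a,c},{c,f},{c,g},{a,c,f}}
  U12={{e},{a,b}} U13={{a,c},{c,f},{a,c,f}} U23={{c,g}}
C dims 3,3; δ0: rk 2, SNF 1^2
Ȟ^0: (3−2)−0=1 ⇒ Z
Ȟ^1: (3−0)−2=1 ⇒ Z
Ȟ^2: (0−0)−0=0 ⇒ 0


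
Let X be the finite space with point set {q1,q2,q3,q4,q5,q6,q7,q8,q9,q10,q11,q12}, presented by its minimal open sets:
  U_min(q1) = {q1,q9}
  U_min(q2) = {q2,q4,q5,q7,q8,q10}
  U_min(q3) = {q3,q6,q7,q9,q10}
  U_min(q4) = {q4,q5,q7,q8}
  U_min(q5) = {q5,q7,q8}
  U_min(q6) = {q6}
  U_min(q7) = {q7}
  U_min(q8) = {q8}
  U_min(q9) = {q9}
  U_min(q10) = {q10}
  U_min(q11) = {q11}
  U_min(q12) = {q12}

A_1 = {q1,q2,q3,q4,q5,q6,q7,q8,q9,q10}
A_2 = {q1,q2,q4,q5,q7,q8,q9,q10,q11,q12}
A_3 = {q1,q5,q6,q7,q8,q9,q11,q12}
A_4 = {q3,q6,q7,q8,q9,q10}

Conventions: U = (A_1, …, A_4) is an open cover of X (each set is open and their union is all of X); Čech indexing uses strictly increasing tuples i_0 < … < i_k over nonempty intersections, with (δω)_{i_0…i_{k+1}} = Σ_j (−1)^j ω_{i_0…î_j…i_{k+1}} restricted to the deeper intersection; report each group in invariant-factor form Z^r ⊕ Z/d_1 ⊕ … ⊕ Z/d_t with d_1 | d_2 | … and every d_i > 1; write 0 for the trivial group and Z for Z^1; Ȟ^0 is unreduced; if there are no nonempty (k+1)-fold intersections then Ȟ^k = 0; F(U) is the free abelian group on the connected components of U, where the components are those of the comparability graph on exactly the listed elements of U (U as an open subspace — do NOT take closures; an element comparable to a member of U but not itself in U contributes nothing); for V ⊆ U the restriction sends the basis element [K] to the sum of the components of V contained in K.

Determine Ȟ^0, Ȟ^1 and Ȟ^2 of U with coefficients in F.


Ȟ^0 = Z^3,  Ȟ^1 = 0,  Ȟ^2 = 0

nerve of the cover:
  A12={q1,q2,q4,q5,q7,q8,q9,q10} A13={q1,q5,q6,q7,q8,q9} A14={q3,q6,q7,q8,q9,q10} A23={q1,q5,q7,q8,q9,q11,q12} A24={q7,q8,q9,q10} A34={q6,q7,q8,q9}
  A123={q1,q5,q7,q8,q9} A124={q7,q8,q9,q10} A134={q6,q7,q8,q9} A234={q7,q8,q9}
  A1234={q7,q8,q9}
components per intersection:
  A1: {q1,q2,q3,q4,q5,q6,q7,q8,q9,q10}
  A2: {q1,q9} {q2,q4,q5,q7,q8,q10} {q11} {q12}
  A3: {q1,q9} {q5,q7,q8} {q6} {q11} {q12}
  A4: {q3,q6,q7,q9,q10} {q8}
  A12: {q1,q9} {q2,q4,q5,q7,q8,q10}
  A13: {q1,q9} {q5,q7,q8} {q6}
  A14: {q3,q6,q7,q9,q10} {q8}
  A23: {q1,q9} {q5,q7,q8} {q11} {q12}
  A24: {q7} {q8} {q9} {q10}
  A34: {q6} {q7} {q8} {q9}
  A123: {q1,q9} {q5,q7,q8}
  A124: {q7} {q8} {q9} {q10}
  A134: {q6} {q7} {q8} {q9}
  A234: {q7} {q8} {q9}
  A1234: {q7} {q8} {q9}
C dims 12,19,13,3; δ0: rk 9, SNF 1^9; δ1: rk 10, SNF 1^10; δ2: rk 3, SNF 1^3
Ȟ^0 = (12 − 9) − 0 = 3, so Ȟ^0 ≅ Z^3
Ȟ^1 = (19 − 10) − 9 = 0, so Ȟ^1 ≅ 0
Ȟ^2 = (13 − 3) − 10 = 0, so Ȟ^2 ≅ 0


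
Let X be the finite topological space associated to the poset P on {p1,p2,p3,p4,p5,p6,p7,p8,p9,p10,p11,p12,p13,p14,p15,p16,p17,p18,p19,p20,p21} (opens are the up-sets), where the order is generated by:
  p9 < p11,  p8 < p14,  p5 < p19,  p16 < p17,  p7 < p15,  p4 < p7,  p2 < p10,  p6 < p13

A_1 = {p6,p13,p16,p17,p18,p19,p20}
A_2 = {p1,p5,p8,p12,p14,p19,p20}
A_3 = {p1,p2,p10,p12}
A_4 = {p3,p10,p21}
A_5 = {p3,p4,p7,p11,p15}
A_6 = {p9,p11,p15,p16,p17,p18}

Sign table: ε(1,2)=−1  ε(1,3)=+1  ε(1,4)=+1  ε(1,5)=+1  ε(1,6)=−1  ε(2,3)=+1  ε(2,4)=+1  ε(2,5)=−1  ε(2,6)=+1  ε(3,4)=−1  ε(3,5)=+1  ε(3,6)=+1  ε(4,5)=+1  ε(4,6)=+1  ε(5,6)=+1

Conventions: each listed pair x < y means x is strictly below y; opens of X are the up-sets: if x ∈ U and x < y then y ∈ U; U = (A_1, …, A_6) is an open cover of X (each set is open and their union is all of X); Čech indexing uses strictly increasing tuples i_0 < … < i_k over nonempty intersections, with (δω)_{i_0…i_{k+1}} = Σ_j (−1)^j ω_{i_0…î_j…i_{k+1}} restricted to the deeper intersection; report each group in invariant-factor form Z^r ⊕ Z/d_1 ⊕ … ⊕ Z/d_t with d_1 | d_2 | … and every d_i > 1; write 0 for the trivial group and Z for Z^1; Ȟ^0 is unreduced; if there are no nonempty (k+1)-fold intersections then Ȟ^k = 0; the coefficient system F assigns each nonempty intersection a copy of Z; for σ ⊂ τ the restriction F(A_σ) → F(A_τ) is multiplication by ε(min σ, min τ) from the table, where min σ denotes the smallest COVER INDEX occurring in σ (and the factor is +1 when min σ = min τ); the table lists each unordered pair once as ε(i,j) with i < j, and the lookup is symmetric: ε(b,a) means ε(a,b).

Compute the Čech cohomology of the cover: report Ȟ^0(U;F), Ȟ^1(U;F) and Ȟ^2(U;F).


Ȟ^0 ≅ 0,  Ȟ^1 ≅ Z/2,  Ȟ^2 ≅ 0

nerve of the cover:
  A12={p19,p20} A16={p16,p17,p18} A23={p1,p12} A34={p10} A45={p3} A56={p11,p15}
C dims 6,6; δ0: rk 6, SNF 1^5·2
Ȟ^0 = (6 − 6) − 0 = 0, so Ȟ^0 ≅ 0
Ȟ^1 = (6 − 0) − 6 = 0 plus torsion [2], so Ȟ^1 ≅ Z/2
Ȟ^2 = (0 − 0) − 0 = 0, so Ȟ^2 ≅ 0


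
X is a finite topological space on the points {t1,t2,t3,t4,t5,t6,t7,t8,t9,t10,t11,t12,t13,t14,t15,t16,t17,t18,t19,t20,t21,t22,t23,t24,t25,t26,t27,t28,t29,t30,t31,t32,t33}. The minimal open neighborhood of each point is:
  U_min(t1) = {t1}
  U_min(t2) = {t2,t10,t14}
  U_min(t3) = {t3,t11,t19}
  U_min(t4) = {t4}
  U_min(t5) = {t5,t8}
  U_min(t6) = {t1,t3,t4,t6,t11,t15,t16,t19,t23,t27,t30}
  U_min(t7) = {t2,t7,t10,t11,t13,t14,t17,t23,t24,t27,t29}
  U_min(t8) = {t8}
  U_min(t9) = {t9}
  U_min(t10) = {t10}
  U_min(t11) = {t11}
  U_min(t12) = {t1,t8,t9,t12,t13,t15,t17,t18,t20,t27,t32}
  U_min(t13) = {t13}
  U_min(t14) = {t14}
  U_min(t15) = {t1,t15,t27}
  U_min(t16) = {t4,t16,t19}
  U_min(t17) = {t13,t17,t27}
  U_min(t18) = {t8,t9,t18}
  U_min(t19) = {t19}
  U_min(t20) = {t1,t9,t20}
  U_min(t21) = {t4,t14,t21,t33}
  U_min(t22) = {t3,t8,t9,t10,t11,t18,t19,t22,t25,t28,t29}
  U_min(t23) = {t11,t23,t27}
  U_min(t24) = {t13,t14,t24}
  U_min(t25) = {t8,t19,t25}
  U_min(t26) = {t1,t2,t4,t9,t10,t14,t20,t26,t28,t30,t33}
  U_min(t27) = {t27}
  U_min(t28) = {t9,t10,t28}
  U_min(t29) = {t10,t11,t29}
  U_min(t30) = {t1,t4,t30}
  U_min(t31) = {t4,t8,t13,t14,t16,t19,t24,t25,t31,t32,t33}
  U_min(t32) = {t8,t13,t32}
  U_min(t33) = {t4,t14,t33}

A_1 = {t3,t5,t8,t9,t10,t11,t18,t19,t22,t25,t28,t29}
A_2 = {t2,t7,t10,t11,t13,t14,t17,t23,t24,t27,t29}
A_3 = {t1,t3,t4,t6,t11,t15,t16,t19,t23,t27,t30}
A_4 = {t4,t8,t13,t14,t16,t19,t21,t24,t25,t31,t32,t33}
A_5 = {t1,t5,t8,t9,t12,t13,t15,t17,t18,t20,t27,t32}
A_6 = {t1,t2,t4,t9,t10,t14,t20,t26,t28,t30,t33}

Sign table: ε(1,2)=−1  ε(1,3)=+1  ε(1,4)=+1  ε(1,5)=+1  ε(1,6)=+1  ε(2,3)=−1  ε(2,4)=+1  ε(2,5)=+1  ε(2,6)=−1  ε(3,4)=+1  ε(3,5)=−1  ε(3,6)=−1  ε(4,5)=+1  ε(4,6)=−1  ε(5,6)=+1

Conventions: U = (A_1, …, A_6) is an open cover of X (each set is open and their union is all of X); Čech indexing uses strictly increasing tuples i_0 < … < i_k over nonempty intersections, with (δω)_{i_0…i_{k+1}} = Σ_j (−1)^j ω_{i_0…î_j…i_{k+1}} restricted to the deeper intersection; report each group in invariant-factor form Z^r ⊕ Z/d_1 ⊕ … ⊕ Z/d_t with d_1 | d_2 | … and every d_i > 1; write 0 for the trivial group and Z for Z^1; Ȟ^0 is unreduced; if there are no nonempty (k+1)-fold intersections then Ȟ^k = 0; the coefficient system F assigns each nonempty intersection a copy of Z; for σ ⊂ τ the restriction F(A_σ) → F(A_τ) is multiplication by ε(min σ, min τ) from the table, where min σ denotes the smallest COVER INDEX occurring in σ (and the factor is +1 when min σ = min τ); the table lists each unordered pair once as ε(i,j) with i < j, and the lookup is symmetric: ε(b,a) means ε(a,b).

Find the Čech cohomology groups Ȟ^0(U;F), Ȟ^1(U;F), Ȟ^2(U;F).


nonempty overlaps:
  A12={t10,t11,t29} A13={t3,t11,t19} A14={t8,t19,t25} A15={t5,t8,t9,t18} A16={t9,t10,t28} A23={t11,t23,t27} A24={t13,t14,t24} A25={t13,t17,t27} A26={t2,t10,t14} A34={t4,t16,t19} A35={t1,t15,t27} A36={t1,t4,t30} A45={t8,t13,t32} A46={t4,t14,t33} A56={t1,t9,t20}
  A123={t11} A126={t10} A134={t19} A145={t8} A156={t9} A235={t27} A245={t13} A246={t14} A346={t4} A356={t1}
C dims 6,15,10; δ0: rk 6, SNF 1^5·2; δ1: rk 9, SNF 1^9
degree 0: 6−6−0 = 0 → Ȟ^0 ≅ 0
degree 1: 15−9−6 = 0 plus torsion [2] → Ȟ^1 ≅ Z/2
degree 2: 10−0−9 = 1 → Ȟ^2 ≅ Z

Ȟ^0(U;F) ≅ 0,  Ȟ^1(U;F) ≅ Z/2,  Ȟ^2(U;F) ≅ Z


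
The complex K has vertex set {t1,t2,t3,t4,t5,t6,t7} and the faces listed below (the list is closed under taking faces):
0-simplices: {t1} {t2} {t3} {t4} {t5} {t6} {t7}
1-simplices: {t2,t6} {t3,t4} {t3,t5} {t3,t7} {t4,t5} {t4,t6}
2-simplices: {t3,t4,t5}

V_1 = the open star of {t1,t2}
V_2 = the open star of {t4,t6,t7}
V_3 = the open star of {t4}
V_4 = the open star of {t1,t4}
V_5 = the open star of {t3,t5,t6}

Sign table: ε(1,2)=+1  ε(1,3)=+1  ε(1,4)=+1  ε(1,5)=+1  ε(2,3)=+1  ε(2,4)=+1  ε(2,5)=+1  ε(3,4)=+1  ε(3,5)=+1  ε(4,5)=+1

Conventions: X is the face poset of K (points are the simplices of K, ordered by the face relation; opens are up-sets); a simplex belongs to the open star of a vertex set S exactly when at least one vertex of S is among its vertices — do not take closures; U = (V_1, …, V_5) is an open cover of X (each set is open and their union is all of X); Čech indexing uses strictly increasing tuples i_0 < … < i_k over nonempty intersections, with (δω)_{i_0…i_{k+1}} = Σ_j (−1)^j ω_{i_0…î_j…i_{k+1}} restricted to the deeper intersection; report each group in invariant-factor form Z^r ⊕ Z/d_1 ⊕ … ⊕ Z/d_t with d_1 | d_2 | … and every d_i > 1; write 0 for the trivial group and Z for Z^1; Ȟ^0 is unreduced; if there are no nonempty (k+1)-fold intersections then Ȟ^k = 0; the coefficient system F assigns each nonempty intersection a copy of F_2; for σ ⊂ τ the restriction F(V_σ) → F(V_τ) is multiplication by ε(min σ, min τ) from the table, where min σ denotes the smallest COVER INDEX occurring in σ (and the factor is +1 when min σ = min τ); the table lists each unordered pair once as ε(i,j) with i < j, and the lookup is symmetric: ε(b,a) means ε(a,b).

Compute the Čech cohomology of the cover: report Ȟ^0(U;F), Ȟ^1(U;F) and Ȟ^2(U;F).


Ȟ^0 ≅ Z/2, Ȟ^1 ≅ Z/2, Ȟ^2 ≅ 0

nerve of the cover:
  V1={{t1},{t2},{t2,t6}} V2={{t4},{t6},{t7},{t2,t6},{t3,t4},{t3,t7},{t4,t5},{t4,t6},{t3,t4,t5}} V3={{t4},{t3,t4},{t4,t5},{t4,t6},{t3,t4,t5}} V4={{t1},{t4},{t3,t4},{t4,t5},{t4,t6},{t3,t4,t5}} V5={{t3},{t5},{t6},{t2,t6},{t3,t4},{t3,t5},{t3,t7},{t4,t5},{t4,t6},{t3,t4,t5}}
  V12={{t2,t6}} V14={{t1}} V15={{t2,t6}} V23={{t4},{t3,t4},{t4,t5},{t4,t6},{t3,t4,t5}} V24={{t4},{t3,t4},{t4,t5},{t4,t6},{t3,t4,t5}} V25={{t6},{t2,t6},{t3,t4},{t3,t7},{t4,t5},{t4,t6},{t3,t4,t5}} V34={{t4},{t3,t4},{t4,t5},{t4,t6},{t3,t4,t5}} V35={{t3,t4},{t4,t5},{t4,t6},{t3,t4,t5}} V45={{t3,t4},{t4,t5},{t4,t6},{t3,t4,t5}}
  V125={{t2,t6}} V234={{t4},{t3,t4},{t4,t5},{t4,t6},{t3,t4,t5}} V235={{t3,t4},{t4,t5},{t4,t6},{t3,t4,t5}} V245={{t3,t4},{t4,t5},{t4,t6},{t3,t4,t5}} V345={{t3,t4},{t4,t5},{t4,t6},{t3,t4,t5}}
  V2345={{t3,t4},{t4,t5},{t4,t6},{t3,t4,t5}}
C dims 5,9,5,1; δ0: rk_F2 4; δ1: rk_F2 4; δ2: rk_F2 1
Ȟ^0 = (5 − 4) − 0 = 1, so Ȟ^0 ≅ Z/2
Ȟ^1 = (9 − 4) − 4 = 1, so Ȟ^1 ≅ Z/2
Ȟ^2 = (5 − 1) − 4 = 0, so Ȟ^2 ≅ 0


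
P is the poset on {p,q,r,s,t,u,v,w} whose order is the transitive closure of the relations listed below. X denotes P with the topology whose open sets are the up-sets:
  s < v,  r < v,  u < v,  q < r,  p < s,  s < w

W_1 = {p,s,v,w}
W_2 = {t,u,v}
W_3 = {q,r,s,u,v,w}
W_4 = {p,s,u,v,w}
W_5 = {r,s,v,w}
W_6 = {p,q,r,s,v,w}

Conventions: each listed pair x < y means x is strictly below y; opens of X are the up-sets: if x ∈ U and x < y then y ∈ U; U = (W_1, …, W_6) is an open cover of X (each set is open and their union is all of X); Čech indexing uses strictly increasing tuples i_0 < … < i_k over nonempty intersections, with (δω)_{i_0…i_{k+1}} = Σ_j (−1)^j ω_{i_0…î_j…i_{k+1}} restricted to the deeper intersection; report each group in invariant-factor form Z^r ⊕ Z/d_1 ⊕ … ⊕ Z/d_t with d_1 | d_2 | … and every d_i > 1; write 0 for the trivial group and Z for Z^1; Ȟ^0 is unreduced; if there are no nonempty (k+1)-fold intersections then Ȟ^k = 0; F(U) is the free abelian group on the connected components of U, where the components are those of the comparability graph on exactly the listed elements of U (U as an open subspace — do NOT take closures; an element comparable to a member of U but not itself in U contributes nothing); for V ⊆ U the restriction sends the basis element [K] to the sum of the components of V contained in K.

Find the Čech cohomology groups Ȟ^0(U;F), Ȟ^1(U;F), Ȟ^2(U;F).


Ȟ^0 = Z^2, Ȟ^1 = 0, Ȟ^2 = 0

nerve of the cover:
  W12={v} W13={s,v,w} W14={p,s,v,w} W15={s,v,w} W16={p,s,v,w} W23={u,v} W24={u,v} W25={v} W26={v} W34={s,u,v,w} W35={r,s,v,w} W36={q,r,s,v,w} W45={s,v,w} W46={p,s,v,w} W56={r,s,v,w}
  W123={v} W124={v} W125={v} W126={v} W134={s,v,w} W135={s,v,w} W136={s,v,w} W145={s,v,w} W146={p,s,v,w} W156={s,v,w} W234={u,v} W235={v} W236={v} W245={v} W246={v} W256={v} W345={s,v,w} W346={s,v,w} W356={r,s,v,w} W456={s,v,w}
  W1234={v} W1235={v} W1236={v} W1245={v} W1246={v} W1256={v} W1345={s,v,w} W1346={s,v,w} W1356={s,v,w} W1456={s,v,w} W2345={v} W2346={v} W2356={v} W2456={v} W3456={s,v,w}
  W12345={v} W12346={v} W12356={v} W12456={v} W13456={s,v,w} W23456={v}
  W123456={v}
components per intersection:
  W1: {p,s,v,w}
  W2: {t} {u,v}
  W3: {q,r,s,u,v,w}
  W4: {p,s,u,v,w}
  W5: {r,s,v,w}
  W6: {p,q,r,s,v,w}
  W12: {v}
  W13: {s,v,w}
  W14: {p,s,v,w}
  W15: {s,v,w}
  W16: {p,s,v,w}
  W23: {u,v}
  W24: {u,v}
  W25: {v}
  W26: {v}
  W34: {s,u,v,w}
  W35: {r,s,v,w}
  W36: {q,r,s,v,w}
  W45: {s,v,w}
  W46: {p,s,v,w}
  W56: {r,s,v,w}
  W123: {v}
  W124: {v}
  W125: {v}
  W126: {v}
  W134: {s,v,w}
  W135: {s,v,w}
  W136: {s,v,w}
  W145: {s,v,w}
  W146: {p,s,v,w}
  W156: {s,v,w}
  W234: {u,v}
  W235: {v}
  W236: {v}
  W245: {v}
  W246: {v}
  W256: {v}
  W345: {s,v,w}
  W346: {s,v,w}
  W356: {r,s,v,w}
  W456: {s,v,w}
  W1234: {v}
  W1235: {v}
  W1236: {v}
  W1245: {v}
  W1246: {v}
  W1256: {v}
  W1345: {s,v,w}
  W1346: {s,v,w}
  W1356: {s,v,w}
  W1456: {s,v,w}
  W2345: {v}
  W2346: {v}
  W2356: {v}
  W2456: {v}
  W3456: {s,v,w}
  W12345: {v}
  W12346: {v}
  W12356: {v}
  W12456: {v}
  W13456: {s,v,w}
  W23456: {v}
  W123456: {v}
C dims 7,15,20,15; δ0: rk 5, SNF 1^5; δ1: rk 10, SNF 1^10; δ2: rk 10, SNF 1^10
Ȟ^0 = (7 − 5) − 0 = 2, so Ȟ^0 ≅ Z^2
Ȟ^1 = (15 − 10) − 5 = 0, so Ȟ^1 ≅ 0
Ȟ^2 = (20 − 10) − 10 = 0, so Ȟ^2 ≅ 0


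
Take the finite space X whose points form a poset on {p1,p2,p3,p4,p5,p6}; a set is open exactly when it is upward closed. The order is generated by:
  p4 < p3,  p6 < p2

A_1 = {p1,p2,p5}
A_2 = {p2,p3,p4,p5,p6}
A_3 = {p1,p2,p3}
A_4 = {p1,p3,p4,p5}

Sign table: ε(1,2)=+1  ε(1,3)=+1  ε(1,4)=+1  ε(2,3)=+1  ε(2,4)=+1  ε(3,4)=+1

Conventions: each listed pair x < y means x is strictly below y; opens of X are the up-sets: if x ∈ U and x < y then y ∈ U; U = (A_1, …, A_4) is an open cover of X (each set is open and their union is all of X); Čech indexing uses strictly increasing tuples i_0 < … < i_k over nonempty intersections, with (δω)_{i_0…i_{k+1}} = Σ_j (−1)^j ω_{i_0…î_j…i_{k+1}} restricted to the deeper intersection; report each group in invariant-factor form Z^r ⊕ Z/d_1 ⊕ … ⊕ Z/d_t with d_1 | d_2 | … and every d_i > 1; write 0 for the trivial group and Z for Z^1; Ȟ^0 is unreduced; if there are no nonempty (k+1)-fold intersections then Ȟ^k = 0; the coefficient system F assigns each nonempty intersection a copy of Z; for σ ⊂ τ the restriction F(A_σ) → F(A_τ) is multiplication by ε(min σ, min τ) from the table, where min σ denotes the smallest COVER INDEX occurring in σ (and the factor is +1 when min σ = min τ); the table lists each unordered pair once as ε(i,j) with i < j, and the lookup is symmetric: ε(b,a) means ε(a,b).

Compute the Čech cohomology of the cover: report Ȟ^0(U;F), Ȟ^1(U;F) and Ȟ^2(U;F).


nonempty overlaps:
  A12={p2,p5} A13={p1,p2} A14={p1,p5} A23={p2,p3} A24={p3,p4,p5} A34={p1,p3}
  A123={p2} A124={p5} A134={p1} A234={p3}
C dims 4,6,4; δ0: rk 3, SNF 1^3; δ1: rk 3, SNF 1^3
degree 0: 4−3−0 = 1 → Ȟ^0 ≅ Z
degree 1: 6−3−3 = 0 → Ȟ^1 ≅ 0
degree 2: 4−0−3 = 1 → Ȟ^2 ≅ Z

Ȟ^0 = Z; Ȟ^1 = 0; Ȟ^2 = Z
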